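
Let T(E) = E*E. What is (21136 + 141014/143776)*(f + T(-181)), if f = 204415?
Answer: 45048476417925/8986 ≈ 5.0132e+9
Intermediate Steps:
T(E) = E²
(21136 + 141014/143776)*(f + T(-181)) = (21136 + 141014/143776)*(204415 + (-181)²) = (21136 + 141014*(1/143776))*(204415 + 32761) = (21136 + 70507/71888)*237176 = (1519495275/71888)*237176 = 45048476417925/8986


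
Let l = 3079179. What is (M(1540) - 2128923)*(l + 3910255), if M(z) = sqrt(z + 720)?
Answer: -14879966799582 + 13978868*sqrt(565) ≈ -1.4880e+13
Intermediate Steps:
M(z) = sqrt(720 + z)
(M(1540) - 2128923)*(l + 3910255) = (sqrt(720 + 1540) - 2128923)*(3079179 + 3910255) = (sqrt(2260) - 2128923)*6989434 = (2*sqrt(565) - 2128923)*6989434 = (-2128923 + 2*sqrt(565))*6989434 = -14879966799582 + 13978868*sqrt(565)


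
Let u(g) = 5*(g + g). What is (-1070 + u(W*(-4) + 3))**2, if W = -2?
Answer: 921600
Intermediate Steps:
u(g) = 10*g (u(g) = 5*(2*g) = 10*g)
(-1070 + u(W*(-4) + 3))**2 = (-1070 + 10*(-2*(-4) + 3))**2 = (-1070 + 10*(8 + 3))**2 = (-1070 + 10*11)**2 = (-1070 + 110)**2 = (-960)**2 = 921600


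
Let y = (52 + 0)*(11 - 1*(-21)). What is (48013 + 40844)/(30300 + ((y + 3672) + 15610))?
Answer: 3291/1898 ≈ 1.7339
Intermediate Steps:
y = 1664 (y = 52*(11 + 21) = 52*32 = 1664)
(48013 + 40844)/(30300 + ((y + 3672) + 15610)) = (48013 + 40844)/(30300 + ((1664 + 3672) + 15610)) = 88857/(30300 + (5336 + 15610)) = 88857/(30300 + 20946) = 88857/51246 = 88857*(1/51246) = 3291/1898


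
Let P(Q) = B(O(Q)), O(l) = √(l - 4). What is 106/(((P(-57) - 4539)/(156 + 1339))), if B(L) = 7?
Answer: -79235/2266 ≈ -34.967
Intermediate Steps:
O(l) = √(-4 + l)
P(Q) = 7
106/(((P(-57) - 4539)/(156 + 1339))) = 106/(((7 - 4539)/(156 + 1339))) = 106/((-4532/1495)) = 106/((-4532*1/1495)) = 106/(-4532/1495) = 106*(-1495/4532) = -79235/2266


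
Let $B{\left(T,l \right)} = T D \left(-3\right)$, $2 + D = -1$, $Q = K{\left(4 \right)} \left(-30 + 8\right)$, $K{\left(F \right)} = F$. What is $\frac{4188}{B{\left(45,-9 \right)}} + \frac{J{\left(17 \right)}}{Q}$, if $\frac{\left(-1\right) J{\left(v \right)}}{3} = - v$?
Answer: $\frac{115963}{11880} \approx 9.7612$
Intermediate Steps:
$J{\left(v \right)} = 3 v$ ($J{\left(v \right)} = - 3 \left(- v\right) = 3 v$)
$Q = -88$ ($Q = 4 \left(-30 + 8\right) = 4 \left(-22\right) = -88$)
$D = -3$ ($D = -2 - 1 = -3$)
$B{\left(T,l \right)} = 9 T$ ($B{\left(T,l \right)} = T \left(-3\right) \left(-3\right) = - 3 T \left(-3\right) = 9 T$)
$\frac{4188}{B{\left(45,-9 \right)}} + \frac{J{\left(17 \right)}}{Q} = \frac{4188}{9 \cdot 45} + \frac{3 \cdot 17}{-88} = \frac{4188}{405} + 51 \left(- \frac{1}{88}\right) = 4188 \cdot \frac{1}{405} - \frac{51}{88} = \frac{1396}{135} - \frac{51}{88} = \frac{115963}{11880}$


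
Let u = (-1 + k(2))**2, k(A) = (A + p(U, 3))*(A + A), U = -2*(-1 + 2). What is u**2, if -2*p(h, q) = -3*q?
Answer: 390625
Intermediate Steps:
U = -2 (U = -2*1 = -2)
p(h, q) = 3*q/2 (p(h, q) = -(-3)*q/2 = 3*q/2)
k(A) = 2*A*(9/2 + A) (k(A) = (A + (3/2)*3)*(A + A) = (A + 9/2)*(2*A) = (9/2 + A)*(2*A) = 2*A*(9/2 + A))
u = 625 (u = (-1 + 2*(9 + 2*2))**2 = (-1 + 2*(9 + 4))**2 = (-1 + 2*13)**2 = (-1 + 26)**2 = 25**2 = 625)
u**2 = 625**2 = 390625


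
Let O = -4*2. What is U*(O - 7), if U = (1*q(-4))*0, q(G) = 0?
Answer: 0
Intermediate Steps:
O = -8
U = 0 (U = (1*0)*0 = 0*0 = 0)
U*(O - 7) = 0*(-8 - 7) = 0*(-15) = 0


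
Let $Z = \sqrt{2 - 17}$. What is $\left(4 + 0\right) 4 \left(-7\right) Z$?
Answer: $- 112 i \sqrt{15} \approx - 433.77 i$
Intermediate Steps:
$Z = i \sqrt{15}$ ($Z = \sqrt{-15} = i \sqrt{15} \approx 3.873 i$)
$\left(4 + 0\right) 4 \left(-7\right) Z = \left(4 + 0\right) 4 \left(-7\right) i \sqrt{15} = 4 \cdot 4 \left(-7\right) i \sqrt{15} = 16 \left(-7\right) i \sqrt{15} = - 112 i \sqrt{15}$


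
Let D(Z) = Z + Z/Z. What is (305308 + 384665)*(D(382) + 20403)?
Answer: 14341778778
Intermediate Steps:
D(Z) = 1 + Z (D(Z) = Z + 1 = 1 + Z)
(305308 + 384665)*(D(382) + 20403) = (305308 + 384665)*((1 + 382) + 20403) = 689973*(383 + 20403) = 689973*20786 = 14341778778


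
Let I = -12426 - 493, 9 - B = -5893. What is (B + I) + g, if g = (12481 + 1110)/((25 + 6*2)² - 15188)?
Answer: -96981514/13819 ≈ -7018.0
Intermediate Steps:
B = 5902 (B = 9 - 1*(-5893) = 9 + 5893 = 5902)
I = -12919
g = -13591/13819 (g = 13591/((25 + 12)² - 15188) = 13591/(37² - 15188) = 13591/(1369 - 15188) = 13591/(-13819) = 13591*(-1/13819) = -13591/13819 ≈ -0.98350)
(B + I) + g = (5902 - 12919) - 13591/13819 = -7017 - 13591/13819 = -96981514/13819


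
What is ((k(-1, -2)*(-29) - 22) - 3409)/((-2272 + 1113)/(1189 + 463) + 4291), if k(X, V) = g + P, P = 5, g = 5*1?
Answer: -6147092/7087573 ≈ -0.86731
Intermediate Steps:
g = 5
k(X, V) = 10 (k(X, V) = 5 + 5 = 10)
((k(-1, -2)*(-29) - 22) - 3409)/((-2272 + 1113)/(1189 + 463) + 4291) = ((10*(-29) - 22) - 3409)/((-2272 + 1113)/(1189 + 463) + 4291) = ((-290 - 22) - 3409)/(-1159/1652 + 4291) = (-312 - 3409)/(-1159*1/1652 + 4291) = -3721/(-1159/1652 + 4291) = -3721/7087573/1652 = -3721*1652/7087573 = -6147092/7087573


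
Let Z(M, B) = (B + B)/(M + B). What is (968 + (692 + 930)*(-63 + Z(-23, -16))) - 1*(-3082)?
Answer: -3775400/39 ≈ -96805.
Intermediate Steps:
Z(M, B) = 2*B/(B + M) (Z(M, B) = (2*B)/(B + M) = 2*B/(B + M))
(968 + (692 + 930)*(-63 + Z(-23, -16))) - 1*(-3082) = (968 + (692 + 930)*(-63 + 2*(-16)/(-16 - 23))) - 1*(-3082) = (968 + 1622*(-63 + 2*(-16)/(-39))) + 3082 = (968 + 1622*(-63 + 2*(-16)*(-1/39))) + 3082 = (968 + 1622*(-63 + 32/39)) + 3082 = (968 + 1622*(-2425/39)) + 3082 = (968 - 3933350/39) + 3082 = -3895598/39 + 3082 = -3775400/39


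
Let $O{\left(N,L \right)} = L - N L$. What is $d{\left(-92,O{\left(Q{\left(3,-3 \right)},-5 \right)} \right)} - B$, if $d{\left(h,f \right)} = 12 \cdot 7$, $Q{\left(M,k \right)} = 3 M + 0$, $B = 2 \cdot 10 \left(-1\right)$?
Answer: $104$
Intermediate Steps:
$B = -20$ ($B = 20 \left(-1\right) = -20$)
$Q{\left(M,k \right)} = 3 M$
$O{\left(N,L \right)} = L - L N$
$d{\left(h,f \right)} = 84$
$d{\left(-92,O{\left(Q{\left(3,-3 \right)},-5 \right)} \right)} - B = 84 - -20 = 84 + 20 = 104$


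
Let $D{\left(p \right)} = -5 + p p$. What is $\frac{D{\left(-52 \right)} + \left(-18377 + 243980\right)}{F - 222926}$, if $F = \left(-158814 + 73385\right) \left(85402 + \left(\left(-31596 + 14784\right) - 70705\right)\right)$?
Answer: $\frac{228302}{180459409} \approx 0.0012651$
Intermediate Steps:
$D{\left(p \right)} = -5 + p^{2}$
$F = 180682335$ ($F = - 85429 \left(85402 - 87517\right) = \left(-85429\right) \left(-2115\right) = 180682335$)
$\frac{D{\left(-52 \right)} + \left(-18377 + 243980\right)}{F - 222926} = \frac{\left(-5 + \left(-52\right)^{2}\right) + \left(-18377 + 243980\right)}{180682335 - 222926} = \frac{\left(-5 + 2704\right) + 225603}{180459409} = \left(2699 + 225603\right) \frac{1}{180459409} = 228302 \cdot \frac{1}{180459409} = \frac{228302}{180459409}$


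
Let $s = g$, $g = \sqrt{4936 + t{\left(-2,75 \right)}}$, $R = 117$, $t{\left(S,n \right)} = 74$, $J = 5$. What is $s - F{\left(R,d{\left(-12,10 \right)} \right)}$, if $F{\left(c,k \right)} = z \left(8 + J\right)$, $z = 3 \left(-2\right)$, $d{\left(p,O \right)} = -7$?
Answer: $78 + \sqrt{5010} \approx 148.78$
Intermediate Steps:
$z = -6$
$g = \sqrt{5010}$ ($g = \sqrt{4936 + 74} = \sqrt{5010} \approx 70.781$)
$s = \sqrt{5010} \approx 70.781$
$F{\left(c,k \right)} = -78$ ($F{\left(c,k \right)} = - 6 \left(8 + 5\right) = \left(-6\right) 13 = -78$)
$s - F{\left(R,d{\left(-12,10 \right)} \right)} = \sqrt{5010} - -78 = \sqrt{5010} + 78 = 78 + \sqrt{5010}$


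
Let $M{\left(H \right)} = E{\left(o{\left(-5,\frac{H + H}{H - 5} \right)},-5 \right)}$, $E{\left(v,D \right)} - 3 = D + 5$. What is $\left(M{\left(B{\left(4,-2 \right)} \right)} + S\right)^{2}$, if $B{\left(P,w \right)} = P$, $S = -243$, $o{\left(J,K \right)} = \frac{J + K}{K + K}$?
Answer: $57600$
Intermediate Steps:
$o{\left(J,K \right)} = \frac{J + K}{2 K}$
$E{\left(v,D \right)} = 8 + D$ ($E{\left(v,D \right)} = 3 + \left(D + 5\right) = 3 + \left(5 + D\right) = 8 + D$)
$M{\left(H \right)} = 3$ ($M{\left(H \right)} = 8 - 5 = 3$)
$\left(M{\left(B{\left(4,-2 \right)} \right)} + S\right)^{2} = \left(3 - 243\right)^{2} = \left(-240\right)^{2} = 57600$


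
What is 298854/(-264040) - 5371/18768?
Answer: -38190493/26932080 ≈ -1.4180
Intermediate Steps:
298854/(-264040) - 5371/18768 = 298854*(-1/264040) - 5371*1/18768 = -149427/132020 - 5371/18768 = -38190493/26932080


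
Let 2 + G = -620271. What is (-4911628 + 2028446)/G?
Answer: 2883182/620273 ≈ 4.6482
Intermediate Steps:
G = -620273 (G = -2 - 620271 = -620273)
(-4911628 + 2028446)/G = (-4911628 + 2028446)/(-620273) = -2883182*(-1/620273) = 2883182/620273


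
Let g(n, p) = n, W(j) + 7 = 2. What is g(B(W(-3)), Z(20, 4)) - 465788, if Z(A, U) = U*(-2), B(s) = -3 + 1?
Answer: -465790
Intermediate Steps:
W(j) = -5 (W(j) = -7 + 2 = -5)
B(s) = -2
Z(A, U) = -2*U
g(B(W(-3)), Z(20, 4)) - 465788 = -2 - 465788 = -465790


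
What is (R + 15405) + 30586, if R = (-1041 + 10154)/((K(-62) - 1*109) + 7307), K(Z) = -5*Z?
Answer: 345309541/7508 ≈ 45992.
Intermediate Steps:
R = 9113/7508 (R = (-1041 + 10154)/((-5*(-62) - 1*109) + 7307) = 9113/((310 - 109) + 7307) = 9113/(201 + 7307) = 9113/7508 ≈ 1.2138)
(R + 15405) + 30586 = (9113/7508 + 15405) + 30586 = 115669853/7508 + 30586 = 345309541/7508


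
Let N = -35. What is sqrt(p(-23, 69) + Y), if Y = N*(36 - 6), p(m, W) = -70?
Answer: 4*I*sqrt(70) ≈ 33.466*I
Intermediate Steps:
Y = -1050 (Y = -35*(36 - 6) = -35*30 = -1050)
sqrt(p(-23, 69) + Y) = sqrt(-70 - 1050) = sqrt(-1120) = 4*I*sqrt(70)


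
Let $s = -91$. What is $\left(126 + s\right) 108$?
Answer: $3780$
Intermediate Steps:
$\left(126 + s\right) 108 = \left(126 - 91\right) 108 = 35 \cdot 108 = 3780$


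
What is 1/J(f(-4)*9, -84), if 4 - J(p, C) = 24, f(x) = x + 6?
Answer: -1/20 ≈ -0.050000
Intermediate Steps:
f(x) = 6 + x
J(p, C) = -20 (J(p, C) = 4 - 1*24 = 4 - 24 = -20)
1/J(f(-4)*9, -84) = 1/(-20) = -1/20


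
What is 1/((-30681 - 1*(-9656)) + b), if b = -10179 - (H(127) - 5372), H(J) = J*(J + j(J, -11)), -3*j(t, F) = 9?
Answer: -1/41580 ≈ -2.4050e-5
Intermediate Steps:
j(t, F) = -3 (j(t, F) = -⅓*9 = -3)
H(J) = J*(-3 + J) (H(J) = J*(J - 3) = J*(-3 + J))
b = -20555 (b = -10179 - (127*(-3 + 127) - 5372) = -10179 - (127*124 - 5372) = -10179 - (15748 - 5372) = -10179 - 1*10376 = -10179 - 10376 = -20555)
1/((-30681 - 1*(-9656)) + b) = 1/((-30681 - 1*(-9656)) - 20555) = 1/((-30681 + 9656) - 20555) = 1/(-21025 - 20555) = 1/(-41580) = -1/41580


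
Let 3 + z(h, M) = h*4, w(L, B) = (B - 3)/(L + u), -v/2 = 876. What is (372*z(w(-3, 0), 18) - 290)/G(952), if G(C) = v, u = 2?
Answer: -1529/876 ≈ -1.7454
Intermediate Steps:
v = -1752 (v = -2*876 = -1752)
w(L, B) = (-3 + B)/(2 + L) (w(L, B) = (B - 3)/(L + 2) = (-3 + B)/(2 + L))
z(h, M) = -3 + 4*h (z(h, M) = -3 + h*4 = -3 + 4*h)
G(C) = -1752
(372*z(w(-3, 0), 18) - 290)/G(952) = (372*(-3 + 4*((-3 + 0)/(2 - 3))) - 290)/(-1752) = (372*(-3 + 4*(-3/(-1))) - 290)*(-1/1752) = (372*(-3 + 4*(-1*(-3))) - 290)*(-1/1752) = (372*(-3 + 4*3) - 290)*(-1/1752) = (372*(-3 + 12) - 290)*(-1/1752) = (372*9 - 290)*(-1/1752) = (3348 - 290)*(-1/1752) = 3058*(-1/1752) = -1529/876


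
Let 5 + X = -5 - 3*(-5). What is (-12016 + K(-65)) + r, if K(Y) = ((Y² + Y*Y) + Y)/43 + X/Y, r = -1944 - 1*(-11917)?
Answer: -24025/13 ≈ -1848.1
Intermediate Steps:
r = 9973 (r = -1944 + 11917 = 9973)
X = 5 (X = -5 + (-5 - 3*(-5)) = -5 + (-5 - 1*(-15)) = -5 + (-5 + 15) = -5 + 10 = 5)
K(Y) = 5/Y + Y/43 + 2*Y²/43 (K(Y) = ((Y² + Y*Y) + Y)/43 + 5/Y = ((Y² + Y²) + Y)*(1/43) + 5/Y = (2*Y² + Y)*(1/43) + 5/Y = (Y + 2*Y²)*(1/43) + 5/Y = (Y/43 + 2*Y²/43) + 5/Y = 5/Y + Y/43 + 2*Y²/43)
(-12016 + K(-65)) + r = (-12016 + (1/43)*(215 + (-65)²*(1 + 2*(-65)))/(-65)) + 9973 = (-12016 + (1/43)*(-1/65)*(215 + 4225*(1 - 130))) + 9973 = (-12016 + (1/43)*(-1/65)*(215 + 4225*(-129))) + 9973 = (-12016 + (1/43)*(-1/65)*(215 - 545025)) + 9973 = (-12016 + (1/43)*(-1/65)*(-544810)) + 9973 = (-12016 + 2534/13) + 9973 = -153674/13 + 9973 = -24025/13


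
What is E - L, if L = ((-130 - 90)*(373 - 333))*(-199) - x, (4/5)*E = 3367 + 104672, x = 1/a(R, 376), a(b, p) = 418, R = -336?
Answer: -1351102443/836 ≈ -1.6162e+6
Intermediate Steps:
x = 1/418 ≈ 0.0023923
E = 540195/4 (E = 5*(3367 + 104672)/4 = (5/4)*108039 = 540195/4 ≈ 1.3505e+5)
L = 732001599/418 (L = ((-130 - 90)*(373 - 333))*(-199) - 1*1/418 = -220*40*(-199) - 1/418 = -8800*(-199) - 1/418 = 1751200 - 1/418 = 732001599/418 ≈ 1.7512e+6)
E - L = 540195/4 - 1*732001599/418 = 540195/4 - 732001599/418 = -1351102443/836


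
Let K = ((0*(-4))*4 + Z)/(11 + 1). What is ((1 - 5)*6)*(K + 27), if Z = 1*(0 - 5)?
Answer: -638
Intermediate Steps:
Z = -5 (Z = 1*(-5) = -5)
K = -5/12 (K = ((0*(-4))*4 - 5)/(11 + 1) = (0*4 - 5)/12 = (0 - 5)*(1/12) = -5*1/12 = -5/12 ≈ -0.41667)
((1 - 5)*6)*(K + 27) = ((1 - 5)*6)*(-5/12 + 27) = -4*6*(319/12) = -24*319/12 = -638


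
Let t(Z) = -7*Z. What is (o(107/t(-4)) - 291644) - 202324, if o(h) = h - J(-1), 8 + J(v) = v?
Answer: -13830745/28 ≈ -4.9396e+5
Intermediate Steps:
J(v) = -8 + v
o(h) = 9 + h (o(h) = h - (-8 - 1) = h - 1*(-9) = h + 9 = 9 + h)
(o(107/t(-4)) - 291644) - 202324 = ((9 + 107/((-7*(-4)))) - 291644) - 202324 = ((9 + 107/28) - 291644) - 202324 = (359/28 - 291644) - 202324 = -8165673/28 - 202324 = -13830745/28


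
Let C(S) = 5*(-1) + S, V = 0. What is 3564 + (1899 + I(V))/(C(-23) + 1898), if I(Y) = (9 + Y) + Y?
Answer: 3333294/935 ≈ 3565.0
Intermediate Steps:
C(S) = -5 + S
I(Y) = 9 + 2*Y
3564 + (1899 + I(V))/(C(-23) + 1898) = 3564 + (1899 + (9 + 2*0))/((-5 - 23) + 1898) = 3564 + (1899 + (9 + 0))/(-28 + 1898) = 3564 + (1899 + 9)/1870 = 3564 + 1908*(1/1870) = 3564 + 954/935 = 3333294/935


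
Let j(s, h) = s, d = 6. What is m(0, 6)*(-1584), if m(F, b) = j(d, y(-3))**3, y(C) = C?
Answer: -342144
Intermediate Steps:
m(F, b) = 216 (m(F, b) = 6**3 = 216)
m(0, 6)*(-1584) = 216*(-1584) = -342144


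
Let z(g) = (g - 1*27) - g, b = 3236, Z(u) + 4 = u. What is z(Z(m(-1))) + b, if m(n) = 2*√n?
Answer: 3209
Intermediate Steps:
Z(u) = -4 + u
z(g) = -27 (z(g) = (g - 27) - g = (-27 + g) - g = -27)
z(Z(m(-1))) + b = -27 + 3236 = 3209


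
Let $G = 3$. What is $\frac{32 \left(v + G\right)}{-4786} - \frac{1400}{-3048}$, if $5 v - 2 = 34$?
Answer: $\frac{1782979}{4558665} \approx 0.39112$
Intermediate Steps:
$v = \frac{36}{5}$ ($v = \frac{2}{5} + \frac{1}{5} \cdot 34 = \frac{2}{5} + \frac{34}{5} = \frac{36}{5} \approx 7.2$)
$\frac{32 \left(v + G\right)}{-4786} - \frac{1400}{-3048} = \frac{32 \left(\frac{36}{5} + 3\right)}{-4786} - \frac{1400}{-3048} = 32 \cdot \frac{51}{5} \left(- \frac{1}{4786}\right) - - \frac{175}{381} = \frac{1632}{5} \left(- \frac{1}{4786}\right) + \frac{175}{381} = - \frac{816}{11965} + \frac{175}{381} = \frac{1782979}{4558665}$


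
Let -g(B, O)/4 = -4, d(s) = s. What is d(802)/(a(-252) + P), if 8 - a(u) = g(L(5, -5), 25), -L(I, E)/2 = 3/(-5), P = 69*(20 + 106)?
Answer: 401/4343 ≈ 0.092332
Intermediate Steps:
P = 8694 (P = 69*126 = 8694)
L(I, E) = 6/5 (L(I, E) = -6/(-5) = -6*(-1)/5 = -2*(-⅗) = 6/5)
g(B, O) = 16 (g(B, O) = -4*(-4) = 16)
a(u) = -8 (a(u) = 8 - 1*16 = 8 - 16 = -8)
d(802)/(a(-252) + P) = 802/(-8 + 8694) = 802/8686 = 802*(1/8686) = 401/4343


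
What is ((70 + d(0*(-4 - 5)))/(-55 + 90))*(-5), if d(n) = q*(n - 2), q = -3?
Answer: -76/7 ≈ -10.857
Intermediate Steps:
d(n) = 6 - 3*n (d(n) = -3*(n - 2) = -3*(-2 + n) = 6 - 3*n)
((70 + d(0*(-4 - 5)))/(-55 + 90))*(-5) = ((70 + (6 - 0*(-4 - 5)))/(-55 + 90))*(-5) = ((70 + (6 - 0*(-9)))/35)*(-5) = ((70 + (6 - 3*0))*(1/35))*(-5) = ((70 + (6 + 0))*(1/35))*(-5) = ((70 + 6)*(1/35))*(-5) = (76*(1/35))*(-5) = (76/35)*(-5) = -76/7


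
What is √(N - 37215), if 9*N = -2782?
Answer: I*√337717/3 ≈ 193.71*I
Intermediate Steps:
N = -2782/9 (N = (⅑)*(-2782) = -2782/9 ≈ -309.11)
√(N - 37215) = √(-2782/9 - 37215) = √(-337717/9) = I*√337717/3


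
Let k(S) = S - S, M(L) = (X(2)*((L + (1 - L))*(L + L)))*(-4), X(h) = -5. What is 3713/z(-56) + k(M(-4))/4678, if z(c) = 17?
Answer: 3713/17 ≈ 218.41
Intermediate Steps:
M(L) = 40*L (M(L) = -5*(L + (1 - L))*(L + L)*(-4) = -5*2*L*(-4) = -10*L*(-4) = 40*L)
k(S) = 0
3713/z(-56) + k(M(-4))/4678 = 3713/17 + 0/4678 = 3713*(1/17) + 0*(1/4678) = 3713/17 + 0 = 3713/17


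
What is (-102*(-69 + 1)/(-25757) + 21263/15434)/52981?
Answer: 440620867/21061724376778 ≈ 2.0920e-5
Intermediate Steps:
(-102*(-69 + 1)/(-25757) + 21263/15434)/52981 = (-102*(-68)*(-1/25757) + 21263*(1/15434))*(1/52981) = (6936*(-1/25757) + 21263/15434)*(1/52981) = (-6936/25757 + 21263/15434)*(1/52981) = (440620867/397533538)*(1/52981) = 440620867/21061724376778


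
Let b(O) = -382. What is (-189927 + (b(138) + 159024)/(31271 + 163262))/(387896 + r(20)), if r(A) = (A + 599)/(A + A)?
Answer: -1477876417960/3018463318647 ≈ -0.48961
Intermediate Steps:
r(A) = (599 + A)/(2*A) (r(A) = (599 + A)/((2*A)) = (599 + A)*(1/(2*A)) = (599 + A)/(2*A))
(-189927 + (b(138) + 159024)/(31271 + 163262))/(387896 + r(20)) = (-189927 + (-382 + 159024)/(31271 + 163262))/(387896 + (1/2)*(599 + 20)/20) = (-189927 + 158642/194533)/(387896 + (1/2)*(1/20)*619) = (-189927 + 158642*(1/194533))/(387896 + 619/40) = (-189927 + 158642/194533)/(15516459/40) = -36946910449/194533*40/15516459 = -1477876417960/3018463318647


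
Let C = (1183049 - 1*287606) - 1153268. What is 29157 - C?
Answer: 286982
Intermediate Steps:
C = -257825 (C = (1183049 - 287606) - 1153268 = 895443 - 1153268 = -257825)
29157 - C = 29157 - 1*(-257825) = 29157 + 257825 = 286982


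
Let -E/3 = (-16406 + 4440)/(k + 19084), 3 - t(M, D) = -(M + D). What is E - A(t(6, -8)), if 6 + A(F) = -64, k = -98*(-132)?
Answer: 1138649/16010 ≈ 71.121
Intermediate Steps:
k = 12936
t(M, D) = 3 + D + M (t(M, D) = 3 - (-1)*(M + D) = 3 - (-1)*(D + M) = 3 - (-D - M) = 3 + (D + M) = 3 + D + M)
A(F) = -70 (A(F) = -6 - 64 = -70)
E = 17949/16010 (E = -3*(-16406 + 4440)/(12936 + 19084) = -(-35898)/32020 = -3*(-5983/16010) = 17949/16010 ≈ 1.1211)
E - A(t(6, -8)) = 17949/16010 - 1*(-70) = 17949/16010 + 70 = 1138649/16010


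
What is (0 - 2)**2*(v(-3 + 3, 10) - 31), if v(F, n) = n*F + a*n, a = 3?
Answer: -4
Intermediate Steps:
v(F, n) = 3*n + F*n (v(F, n) = n*F + 3*n = F*n + 3*n = 3*n + F*n)
(0 - 2)**2*(v(-3 + 3, 10) - 31) = (0 - 2)**2*(10*(3 + (-3 + 3)) - 31) = (-2)**2*(10*(3 + 0) - 31) = 4*(10*3 - 31) = 4*(30 - 31) = 4*(-1) = -4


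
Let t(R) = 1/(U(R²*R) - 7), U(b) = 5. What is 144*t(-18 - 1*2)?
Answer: -72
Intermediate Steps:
t(R) = -½ (t(R) = 1/(5 - 7) = 1/(-2) = -½)
144*t(-18 - 1*2) = 144*(-½) = -72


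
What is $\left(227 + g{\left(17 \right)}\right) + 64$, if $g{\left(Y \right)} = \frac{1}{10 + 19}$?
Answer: $\frac{8440}{29} \approx 291.03$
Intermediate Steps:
$g{\left(Y \right)} = \frac{1}{29}$
$\left(227 + g{\left(17 \right)}\right) + 64 = \left(227 + \frac{1}{29}\right) + 64 = \frac{6584}{29} + 64 = \frac{8440}{29}$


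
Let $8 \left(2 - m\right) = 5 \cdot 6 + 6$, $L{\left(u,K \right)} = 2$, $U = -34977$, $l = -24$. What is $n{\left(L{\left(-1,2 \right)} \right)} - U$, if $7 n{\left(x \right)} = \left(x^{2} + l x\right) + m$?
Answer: $\frac{489585}{14} \approx 34970.0$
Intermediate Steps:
$m = - \frac{5}{2}$ ($m = 2 - \frac{5 \cdot 6 + 6}{8} = 2 - \frac{30 + 6}{8} = 2 - \frac{9}{2} = - \frac{5}{2} \approx -2.5$)
$n{\left(x \right)} = - \frac{5}{14} - \frac{24 x}{7} + \frac{x^{2}}{7}$ ($n{\left(x \right)} = \frac{\left(x^{2} - 24 x\right) - \frac{5}{2}}{7} = \frac{- \frac{5}{2} + x^{2} - 24 x}{7} = - \frac{5}{14} - \frac{24 x}{7} + \frac{x^{2}}{7}$)
$n{\left(L{\left(-1,2 \right)} \right)} - U = \left(- \frac{5}{14} - \frac{48}{7} + \frac{2^{2}}{7}\right) - -34977 = \left(- \frac{5}{14} - \frac{48}{7} + \frac{1}{7} \cdot 4\right) + 34977 = \left(- \frac{5}{14} - \frac{48}{7} + \frac{4}{7}\right) + 34977 = - \frac{93}{14} + 34977 = \frac{489585}{14}$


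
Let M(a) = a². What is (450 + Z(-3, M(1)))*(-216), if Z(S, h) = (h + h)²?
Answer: -98064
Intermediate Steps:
Z(S, h) = 4*h² (Z(S, h) = (2*h)² = 4*h²)
(450 + Z(-3, M(1)))*(-216) = (450 + 4*(1²)²)*(-216) = (450 + 4*1²)*(-216) = (450 + 4*1)*(-216) = (450 + 4)*(-216) = 454*(-216) = -98064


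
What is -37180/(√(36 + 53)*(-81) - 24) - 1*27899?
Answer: -5425285889/194451 + 334620*√89/64817 ≈ -27852.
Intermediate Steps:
-37180/(√(36 + 53)*(-81) - 24) - 1*27899 = -37180/(√89*(-81) - 24) - 27899 = -37180/(-81*√89 - 24) - 27899 = -37180/(-24 - 81*√89) - 27899 = -27899 - 37180/(-24 - 81*√89)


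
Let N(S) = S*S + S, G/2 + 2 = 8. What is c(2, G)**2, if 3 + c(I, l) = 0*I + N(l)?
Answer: 23409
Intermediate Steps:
G = 12 (G = -4 + 2*8 = -4 + 16 = 12)
N(S) = S + S**2 (N(S) = S**2 + S = S + S**2)
c(I, l) = -3 + l*(1 + l) (c(I, l) = -3 + (0*I + l*(1 + l)) = -3 + (0 + l*(1 + l)) = -3 + l*(1 + l))
c(2, G)**2 = (-3 + 12*(1 + 12))**2 = (-3 + 12*13)**2 = (-3 + 156)**2 = 153**2 = 23409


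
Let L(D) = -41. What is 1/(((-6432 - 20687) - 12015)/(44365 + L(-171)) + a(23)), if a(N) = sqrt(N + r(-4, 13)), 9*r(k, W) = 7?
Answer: 3902794686/101661200815 + 1473462732*sqrt(214)/101661200815 ≈ 0.25042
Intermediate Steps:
r(k, W) = 7/9 (r(k, W) = (1/9)*7 = 7/9)
a(N) = sqrt(7/9 + N) (a(N) = sqrt(N + 7/9) = sqrt(7/9 + N))
1/(((-6432 - 20687) - 12015)/(44365 + L(-171)) + a(23)) = 1/(((-6432 - 20687) - 12015)/(44365 - 41) + sqrt(7 + 9*23)/3) = 1/((-27119 - 12015)/44324 + sqrt(7 + 207)/3) = 1/(-39134*1/44324 + sqrt(214)/3) = 1/(-19567/22162 + sqrt(214)/3)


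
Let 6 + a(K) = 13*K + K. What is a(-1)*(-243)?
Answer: 4860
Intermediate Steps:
a(K) = -6 + 14*K (a(K) = -6 + (13*K + K) = -6 + 14*K)
a(-1)*(-243) = (-6 + 14*(-1))*(-243) = (-6 - 14)*(-243) = -20*(-243) = 4860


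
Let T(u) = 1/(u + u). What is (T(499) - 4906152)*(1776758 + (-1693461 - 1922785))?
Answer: 4503379056438080/499 ≈ 9.0248e+12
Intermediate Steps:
T(u) = 1/(2*u)
(T(499) - 4906152)*(1776758 + (-1693461 - 1922785)) = ((½)/499 - 4906152)*(1776758 + (-1693461 - 1922785)) = ((½)*(1/499) - 4906152)*(1776758 - 3616246) = (1/998 - 4906152)*(-1839488) = -4896339695/998*(-1839488) = 4503379056438080/499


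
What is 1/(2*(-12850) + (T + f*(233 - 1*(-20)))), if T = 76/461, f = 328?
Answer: 461/26408000 ≈ 1.7457e-5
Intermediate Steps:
T = 76/461 (T = 76*(1/461) = 76/461 ≈ 0.16486)
1/(2*(-12850) + (T + f*(233 - 1*(-20)))) = 1/(2*(-12850) + (76/461 + 328*(233 - 1*(-20)))) = 1/(-25700 + (76/461 + 328*(233 + 20))) = 1/(-25700 + (76/461 + 328*253)) = 1/(-25700 + (76/461 + 82984)) = 1/(-25700 + 38255700/461) = 1/(26408000/461) = 461/26408000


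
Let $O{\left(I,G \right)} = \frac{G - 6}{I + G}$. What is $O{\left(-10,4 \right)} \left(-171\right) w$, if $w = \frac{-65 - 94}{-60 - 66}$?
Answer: $- \frac{1007}{14} \approx -71.929$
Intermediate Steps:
$w = \frac{53}{42}$ ($w = - \frac{159}{-126} = \left(-159\right) \left(- \frac{1}{126}\right) = \frac{53}{42} \approx 1.2619$)
$O{\left(I,G \right)} = \frac{-6 + G}{G + I}$
$O{\left(-10,4 \right)} \left(-171\right) w = \frac{-6 + 4}{4 - 10} \left(-171\right) \frac{53}{42} = \frac{1}{-6} \left(-2\right) \left(-171\right) \frac{53}{42} = \left(- \frac{1}{6}\right) \left(-2\right) \left(-171\right) \frac{53}{42} = \frac{1}{3} \left(-171\right) \frac{53}{42} = \left(-57\right) \frac{53}{42} = - \frac{1007}{14}$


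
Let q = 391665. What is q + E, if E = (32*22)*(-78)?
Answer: 336753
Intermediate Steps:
E = -54912 (E = 704*(-78) = -54912)
q + E = 391665 - 54912 = 336753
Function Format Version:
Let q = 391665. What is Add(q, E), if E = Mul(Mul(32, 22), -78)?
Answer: 336753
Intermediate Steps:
E = -54912 (E = Mul(704, -78) = -54912)
Add(q, E) = Add(391665, -54912) = 336753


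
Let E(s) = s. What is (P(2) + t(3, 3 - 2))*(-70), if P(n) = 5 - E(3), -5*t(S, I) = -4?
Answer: -196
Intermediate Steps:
t(S, I) = ⅘ (t(S, I) = -⅕*(-4) = ⅘)
P(n) = 2 (P(n) = 5 - 1*3 = 5 - 3 = 2)
(P(2) + t(3, 3 - 2))*(-70) = (2 + ⅘)*(-70) = (14/5)*(-70) = -196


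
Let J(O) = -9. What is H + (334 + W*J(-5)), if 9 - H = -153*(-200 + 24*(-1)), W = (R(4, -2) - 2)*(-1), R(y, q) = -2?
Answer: -33965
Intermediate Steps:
W = 4 (W = (-2 - 2)*(-1) = -4*(-1) = 4)
H = -34263 (H = 9 - (-153)*(-200 + 24*(-1)) = 9 - (-153)*(-200 - 24) = 9 - (-153)*(-224) = 9 - 1*34272 = 9 - 34272 = -34263)
H + (334 + W*J(-5)) = -34263 + (334 + 4*(-9)) = -34263 + (334 - 36) = -34263 + 298 = -33965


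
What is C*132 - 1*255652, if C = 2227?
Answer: 38312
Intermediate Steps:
C*132 - 1*255652 = 2227*132 - 1*255652 = 293964 - 255652 = 38312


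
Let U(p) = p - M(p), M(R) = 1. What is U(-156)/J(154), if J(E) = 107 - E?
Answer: 157/47 ≈ 3.3404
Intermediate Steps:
U(p) = -1 + p (U(p) = p - 1*1 = p - 1 = -1 + p)
U(-156)/J(154) = (-1 - 156)/(107 - 1*154) = -157/(107 - 154) = -157/(-47) = -157*(-1/47) = 157/47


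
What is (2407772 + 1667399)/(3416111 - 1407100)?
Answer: 4075171/2009011 ≈ 2.0284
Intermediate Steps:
(2407772 + 1667399)/(3416111 - 1407100) = 4075171/2009011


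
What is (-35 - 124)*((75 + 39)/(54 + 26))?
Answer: -9063/40 ≈ -226.57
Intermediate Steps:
(-35 - 124)*((75 + 39)/(54 + 26)) = -18126/80 = -159*57/40 = -9063/40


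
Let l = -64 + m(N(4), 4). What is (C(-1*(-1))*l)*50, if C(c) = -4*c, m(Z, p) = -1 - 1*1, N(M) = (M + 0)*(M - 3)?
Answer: 13200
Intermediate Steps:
N(M) = M*(-3 + M)
m(Z, p) = -2 (m(Z, p) = -1 - 1 = -2)
l = -66 (l = -64 - 2 = -66)
(C(-1*(-1))*l)*50 = (-(-4)*(-1)*(-66))*50 = (-4*1*(-66))*50 = -4*(-66)*50 = 264*50 = 13200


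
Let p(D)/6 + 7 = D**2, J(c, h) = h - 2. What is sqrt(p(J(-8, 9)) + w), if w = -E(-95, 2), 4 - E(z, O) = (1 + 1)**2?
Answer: 6*sqrt(7) ≈ 15.875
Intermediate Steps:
J(c, h) = -2 + h
p(D) = -42 + 6*D**2
E(z, O) = 0 (E(z, O) = 4 - (1 + 1)**2 = 4 - 1*2**2 = 4 - 1*4 = 4 - 4 = 0)
w = 0 (w = -1*0 = 0)
sqrt(p(J(-8, 9)) + w) = sqrt((-42 + 6*(-2 + 9)**2) + 0) = sqrt((-42 + 6*7**2) + 0) = sqrt((-42 + 6*49) + 0) = sqrt((-42 + 294) + 0) = sqrt(252 + 0) = sqrt(252) = 6*sqrt(7)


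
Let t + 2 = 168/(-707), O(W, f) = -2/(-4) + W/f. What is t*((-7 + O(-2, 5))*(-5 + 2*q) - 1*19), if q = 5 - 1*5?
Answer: -3503/101 ≈ -34.683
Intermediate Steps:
O(W, f) = 1/2 + W/f (O(W, f) = -2*(-1/4) + W/f = 1/2 + W/f)
q = 0 (q = 5 - 5 = 0)
t = -226/101 (t = -2 + 168/(-707) = -2 + 168*(-1/707) = -2 - 24/101 = -226/101 ≈ -2.2376)
t*((-7 + O(-2, 5))*(-5 + 2*q) - 1*19) = -226*((-7 + (-2 + (1/2)*5)/5)*(-5 + 2*0) - 1*19)/101 = -226*((-7 + (-2 + 5/2)/5)*(-5 + 0) - 19)/101 = -226*((-7 + (1/5)*(1/2))*(-5) - 19)/101 = -226*((-7 + 1/10)*(-5) - 19)/101 = -226*(-69/10*(-5) - 19)/101 = -226*(69/2 - 19)/101 = -226/101*31/2 = -3503/101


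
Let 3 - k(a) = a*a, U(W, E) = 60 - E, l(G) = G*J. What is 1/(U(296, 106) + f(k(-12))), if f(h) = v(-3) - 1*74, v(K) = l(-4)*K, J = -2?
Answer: -1/144 ≈ -0.0069444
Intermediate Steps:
l(G) = -2*G (l(G) = G*(-2) = -2*G)
k(a) = 3 - a² (k(a) = 3 - a*a = 3 - a²)
v(K) = 8*K (v(K) = (-2*(-4))*K = 8*K)
f(h) = -98 (f(h) = 8*(-3) - 1*74 = -24 - 74 = -98)
1/(U(296, 106) + f(k(-12))) = 1/((60 - 1*106) - 98) = 1/((60 - 106) - 98) = 1/(-46 - 98) = 1/(-144) = -1/144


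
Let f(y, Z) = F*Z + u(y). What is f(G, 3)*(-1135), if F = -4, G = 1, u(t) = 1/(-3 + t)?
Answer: 28375/2 ≈ 14188.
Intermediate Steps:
f(y, Z) = 1/(-3 + y) - 4*Z (f(y, Z) = -4*Z + 1/(-3 + y) = 1/(-3 + y) - 4*Z)
f(G, 3)*(-1135) = ((1 - 4*3*(-3 + 1))/(-3 + 1))*(-1135) = ((1 - 4*3*(-2))/(-2))*(-1135) = -(1 + 24)/2*(-1135) = -½*25*(-1135) = -25/2*(-1135) = 28375/2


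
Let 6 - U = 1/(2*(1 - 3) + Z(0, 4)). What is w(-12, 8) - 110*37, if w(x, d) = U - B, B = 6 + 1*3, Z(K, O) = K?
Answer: -16291/4 ≈ -4072.8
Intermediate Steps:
B = 9 (B = 6 + 3 = 9)
U = 25/4 (U = 6 - 1/(2*(1 - 3) + 0) = 6 - 1/(2*(-2) + 0) = 6 - 1/(-4 + 0) = 6 - 1/(-4) = 6 - 1*(-¼) = 6 + ¼ = 25/4 ≈ 6.2500)
w(x, d) = -11/4 (w(x, d) = 25/4 - 1*9 = 25/4 - 9 = -11/4)
w(-12, 8) - 110*37 = -11/4 - 110*37 = -11/4 - 4070 = -16291/4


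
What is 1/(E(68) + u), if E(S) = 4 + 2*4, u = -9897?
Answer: -1/9885 ≈ -0.00010116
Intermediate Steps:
E(S) = 12 (E(S) = 4 + 8 = 12)
1/(E(68) + u) = 1/(12 - 9897) = 1/(-9885) = -1/9885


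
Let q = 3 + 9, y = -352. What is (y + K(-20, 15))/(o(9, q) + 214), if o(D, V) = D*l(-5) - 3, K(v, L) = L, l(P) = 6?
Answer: -337/265 ≈ -1.2717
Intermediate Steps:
q = 12
o(D, V) = -3 + 6*D (o(D, V) = D*6 - 3 = 6*D - 3 = -3 + 6*D)
(y + K(-20, 15))/(o(9, q) + 214) = (-352 + 15)/((-3 + 6*9) + 214) = -337/((-3 + 54) + 214) = -337/(51 + 214) = -337/265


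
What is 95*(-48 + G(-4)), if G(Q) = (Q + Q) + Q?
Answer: -5700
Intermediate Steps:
G(Q) = 3*Q (G(Q) = 2*Q + Q = 3*Q)
95*(-48 + G(-4)) = 95*(-48 + 3*(-4)) = 95*(-48 - 12) = 95*(-60) = -5700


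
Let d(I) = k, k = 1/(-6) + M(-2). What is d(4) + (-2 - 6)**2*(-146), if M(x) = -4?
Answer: -56089/6 ≈ -9348.2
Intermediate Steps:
k = -25/6 (k = 1/(-6) - 4 = -1/6 - 4 = -25/6 ≈ -4.1667)
d(I) = -25/6
d(4) + (-2 - 6)**2*(-146) = -25/6 + (-2 - 6)**2*(-146) = -25/6 + (-8)**2*(-146) = -25/6 + 64*(-146) = -25/6 - 9344 = -56089/6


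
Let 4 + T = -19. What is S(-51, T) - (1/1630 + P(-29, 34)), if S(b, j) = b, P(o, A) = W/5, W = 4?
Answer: -16887/326 ≈ -51.801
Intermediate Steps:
T = -23 (T = -4 - 19 = -23)
P(o, A) = 4/5
S(-51, T) - (1/1630 + P(-29, 34)) = -51 - (1/1630 + 4/5) = -51 - 1*261/326 = -51 - 261/326 = -16887/326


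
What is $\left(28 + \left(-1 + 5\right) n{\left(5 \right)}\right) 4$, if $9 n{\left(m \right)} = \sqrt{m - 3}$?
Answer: $112 + \frac{16 \sqrt{2}}{9} \approx 114.51$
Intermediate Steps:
$n{\left(m \right)} = \frac{\sqrt{-3 + m}}{9}$ ($n{\left(m \right)} = \frac{\sqrt{m - 3}}{9} = \frac{\sqrt{-3 + m}}{9}$)
$\left(28 + \left(-1 + 5\right) n{\left(5 \right)}\right) 4 = \left(28 + \left(-1 + 5\right) \frac{\sqrt{-3 + 5}}{9}\right) 4 = \left(28 + 4 \frac{\sqrt{2}}{9}\right) 4 = \left(28 + \frac{4 \sqrt{2}}{9}\right) 4 = 112 + \frac{16 \sqrt{2}}{9}$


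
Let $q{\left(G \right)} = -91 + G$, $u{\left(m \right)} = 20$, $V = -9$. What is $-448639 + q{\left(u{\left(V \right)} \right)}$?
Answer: $-448710$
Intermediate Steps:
$-448639 + q{\left(u{\left(V \right)} \right)} = -448639 + \left(-91 + 20\right) = -448639 - 71 = -448710$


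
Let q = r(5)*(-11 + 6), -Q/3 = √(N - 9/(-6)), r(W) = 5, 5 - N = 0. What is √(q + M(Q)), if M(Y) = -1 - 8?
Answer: I*√34 ≈ 5.8309*I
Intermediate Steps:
N = 5 (N = 5 - 1*0 = 5 + 0 = 5)
Q = -3*√26/2 (Q = -3*√(5 - 9/(-6)) = -3*√(5 - 9*(-⅙)) = -3*√(5 + 3/2) = -3*√26/2 ≈ -7.6485)
M(Y) = -9
q = -25 (q = 5*(-11 + 6) = 5*(-5) = -25)
√(q + M(Q)) = √(-25 - 9) = √(-34) = I*√34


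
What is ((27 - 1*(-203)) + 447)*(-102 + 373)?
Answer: 183467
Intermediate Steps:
((27 - 1*(-203)) + 447)*(-102 + 373) = ((27 + 203) + 447)*271 = (230 + 447)*271 = 677*271 = 183467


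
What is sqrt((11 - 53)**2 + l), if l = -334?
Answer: sqrt(1430) ≈ 37.815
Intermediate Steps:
sqrt((11 - 53)**2 + l) = sqrt((11 - 53)**2 - 334) = sqrt((-42)**2 - 334) = sqrt(1764 - 334) = sqrt(1430)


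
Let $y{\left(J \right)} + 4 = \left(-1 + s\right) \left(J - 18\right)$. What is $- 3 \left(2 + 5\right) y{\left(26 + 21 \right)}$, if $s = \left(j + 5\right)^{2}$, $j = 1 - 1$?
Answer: $-14532$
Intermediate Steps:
$j = 0$
$s = 25$ ($s = \left(0 + 5\right)^{2} = 5^{2} = 25$)
$y{\left(J \right)} = -436 + 24 J$ ($y{\left(J \right)} = -4 + \left(-1 + 25\right) \left(J - 18\right) = -4 + 24 \left(-18 + J\right) = -4 + \left(-432 + 24 J\right) = -436 + 24 J$)
$- 3 \left(2 + 5\right) y{\left(26 + 21 \right)} = - 3 \left(2 + 5\right) \left(-436 + 24 \left(26 + 21\right)\right) = \left(-3\right) 7 \left(-436 + 24 \cdot 47\right) = - 21 \left(-436 + 1128\right) = \left(-21\right) 692 = -14532$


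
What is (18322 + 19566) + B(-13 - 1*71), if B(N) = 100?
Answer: 37988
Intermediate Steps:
(18322 + 19566) + B(-13 - 1*71) = (18322 + 19566) + 100 = 37888 + 100 = 37988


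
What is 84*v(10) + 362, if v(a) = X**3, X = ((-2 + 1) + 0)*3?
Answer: -1906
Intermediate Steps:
X = -3 (X = (-1 + 0)*3 = -1*3 = -3)
v(a) = -27 (v(a) = (-3)**3 = -27)
84*v(10) + 362 = 84*(-27) + 362 = -2268 + 362 = -1906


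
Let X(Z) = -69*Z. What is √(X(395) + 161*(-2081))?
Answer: 2*I*√90574 ≈ 601.91*I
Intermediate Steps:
√(X(395) + 161*(-2081)) = √(-69*395 + 161*(-2081)) = √(-27255 - 335041) = √(-362296) = 2*I*√90574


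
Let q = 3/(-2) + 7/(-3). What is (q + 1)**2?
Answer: 289/36 ≈ 8.0278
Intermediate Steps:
q = -23/6 (q = 3*(-1/2) + 7*(-1/3) = -3/2 - 7/3 = -23/6 ≈ -3.8333)
(q + 1)**2 = (-23/6 + 1)**2 = (-17/6)**2 = 289/36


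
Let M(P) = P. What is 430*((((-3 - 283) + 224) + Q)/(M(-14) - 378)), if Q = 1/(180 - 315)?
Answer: 359953/5292 ≈ 68.018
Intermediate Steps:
Q = -1/135 (Q = 1/(-135) = -1/135 ≈ -0.0074074)
430*((((-3 - 283) + 224) + Q)/(M(-14) - 378)) = 430*((((-3 - 283) + 224) - 1/135)/(-14 - 378)) = 430*(((-286 + 224) - 1/135)/(-392)) = 430*((-62 - 1/135)*(-1/392)) = 430*(-8371/135*(-1/392)) = 430*(8371/52920) = 359953/5292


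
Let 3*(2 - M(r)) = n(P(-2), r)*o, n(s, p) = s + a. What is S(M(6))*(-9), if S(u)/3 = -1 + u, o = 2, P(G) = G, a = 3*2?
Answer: 45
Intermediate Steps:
a = 6
n(s, p) = 6 + s (n(s, p) = s + 6 = 6 + s)
M(r) = -2/3 (M(r) = 2 - (6 - 2)*2/3 = 2 - 4*2/3 = 2 - 1/3*8 = 2 - 8/3 = -2/3)
S(u) = -3 + 3*u (S(u) = 3*(-1 + u) = -3 + 3*u)
S(M(6))*(-9) = (-3 + 3*(-2/3))*(-9) = (-3 - 2)*(-9) = -5*(-9) = 45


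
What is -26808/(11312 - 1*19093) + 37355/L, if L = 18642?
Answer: 790413991/145053402 ≈ 5.4491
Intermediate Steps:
-26808/(11312 - 1*19093) + 37355/L = -26808/(11312 - 1*19093) + 37355/18642 = -26808/(11312 - 19093) + 37355*(1/18642) = -26808/(-7781) + 37355/18642 = -26808*(-1/7781) + 37355/18642 = 26808/7781 + 37355/18642 = 790413991/145053402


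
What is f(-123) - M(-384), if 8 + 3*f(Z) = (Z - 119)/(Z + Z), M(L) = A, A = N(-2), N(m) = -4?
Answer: 613/369 ≈ 1.6612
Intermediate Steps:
A = -4
M(L) = -4
f(Z) = -8/3 + (-119 + Z)/(6*Z) (f(Z) = -8/3 + ((Z - 119)/(Z + Z))/3 = -8/3 + ((-119 + Z)/((2*Z)))/3 = -8/3 + ((-119 + Z)*(1/(2*Z)))/3 = -8/3 + ((-119 + Z)/(2*Z))/3 = -8/3 + (-119 + Z)/(6*Z))
f(-123) - M(-384) = (1/6)*(-119 - 15*(-123))/(-123) - 1*(-4) = (1/6)*(-1/123)*(-119 + 1845) + 4 = (1/6)*(-1/123)*1726 + 4 = -863/369 + 4 = 613/369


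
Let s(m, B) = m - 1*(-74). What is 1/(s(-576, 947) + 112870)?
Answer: 1/112368 ≈ 8.8993e-6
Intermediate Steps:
s(m, B) = 74 + m (s(m, B) = m + 74 = 74 + m)
1/(s(-576, 947) + 112870) = 1/((74 - 576) + 112870) = 1/(-502 + 112870) = 1/112368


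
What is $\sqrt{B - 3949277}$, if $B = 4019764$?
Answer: $\sqrt{70487} \approx 265.49$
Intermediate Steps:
$\sqrt{B - 3949277} = \sqrt{4019764 - 3949277} = \sqrt{70487}$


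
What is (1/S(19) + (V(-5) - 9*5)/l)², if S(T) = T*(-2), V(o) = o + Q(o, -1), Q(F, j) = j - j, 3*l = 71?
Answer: 33304441/7279204 ≈ 4.5753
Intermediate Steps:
l = 71/3 (l = (⅓)*71 = 71/3 ≈ 23.667)
Q(F, j) = 0
V(o) = o (V(o) = o + 0 = o)
S(T) = -2*T
(1/S(19) + (V(-5) - 9*5)/l)² = (1/(-2*19) + (-5 - 9*5)/(71/3))² = (1/(-38) + (-5 - 45)*(3/71))² = (-1/38 - 50*3/71)² = (-1/38 - 150/71)² = (-5771/2698)² = 33304441/7279204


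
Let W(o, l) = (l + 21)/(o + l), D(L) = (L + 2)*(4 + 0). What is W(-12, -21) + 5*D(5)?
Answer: 140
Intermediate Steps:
D(L) = 8 + 4*L (D(L) = (2 + L)*4 = 8 + 4*L)
W(o, l) = (21 + l)/(l + o)
W(-12, -21) + 5*D(5) = (21 - 21)/(-21 - 12) + 5*(8 + 4*5) = 0/(-33) + 5*(8 + 20) = -1/33*0 + 5*28 = 0 + 140 = 140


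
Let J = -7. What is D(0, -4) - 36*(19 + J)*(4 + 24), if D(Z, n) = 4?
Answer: -12092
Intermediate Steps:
D(0, -4) - 36*(19 + J)*(4 + 24) = 4 - 36*(19 - 7)*(4 + 24) = 4 - 432*28 = 4 - 36*336 = 4 - 12096 = -12092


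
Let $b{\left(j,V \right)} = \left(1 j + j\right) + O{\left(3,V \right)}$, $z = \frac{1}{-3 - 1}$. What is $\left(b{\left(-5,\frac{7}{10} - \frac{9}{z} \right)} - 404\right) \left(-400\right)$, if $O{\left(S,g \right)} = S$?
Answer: $164400$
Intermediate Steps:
$z = - \frac{1}{4}$ ($z = \frac{1}{-4} = - \frac{1}{4} \approx -0.25$)
$b{\left(j,V \right)} = 3 + 2 j$ ($b{\left(j,V \right)} = \left(1 j + j\right) + 3 = \left(j + j\right) + 3 = 2 j + 3 = 3 + 2 j$)
$\left(b{\left(-5,\frac{7}{10} - \frac{9}{z} \right)} - 404\right) \left(-400\right) = \left(\left(3 + 2 \left(-5\right)\right) - 404\right) \left(-400\right) = \left(\left(3 - 10\right) - 404\right) \left(-400\right) = \left(-7 - 404\right) \left(-400\right) = \left(-411\right) \left(-400\right) = 164400$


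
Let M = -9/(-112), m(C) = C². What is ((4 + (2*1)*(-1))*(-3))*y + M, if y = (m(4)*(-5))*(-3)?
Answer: -161271/112 ≈ -1439.9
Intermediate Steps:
y = 240 (y = (4²*(-5))*(-3) = (16*(-5))*(-3) = -80*(-3) = 240)
M = 9/112 (M = -9*(-1/112) = 9/112 ≈ 0.080357)
((4 + (2*1)*(-1))*(-3))*y + M = ((4 + (2*1)*(-1))*(-3))*240 + 9/112 = ((4 + 2*(-1))*(-3))*240 + 9/112 = ((4 - 2)*(-3))*240 + 9/112 = (2*(-3))*240 + 9/112 = -6*240 + 9/112 = -1440 + 9/112 = -161271/112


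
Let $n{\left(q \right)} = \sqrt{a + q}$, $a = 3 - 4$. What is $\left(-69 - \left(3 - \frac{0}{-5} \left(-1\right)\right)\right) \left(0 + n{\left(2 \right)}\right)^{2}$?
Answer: $-72$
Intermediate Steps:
$a = -1$
$n{\left(q \right)} = \sqrt{-1 + q}$
$\left(-69 - \left(3 - \frac{0}{-5} \left(-1\right)\right)\right) \left(0 + n{\left(2 \right)}\right)^{2} = \left(-69 - \left(3 - \frac{0}{-5} \left(-1\right)\right)\right) \left(0 + \sqrt{-1 + 2}\right)^{2} = \left(-69 - \left(3 - 0 \left(- \frac{1}{5}\right) \left(-1\right)\right)\right) \left(0 + \sqrt{1}\right)^{2} = \left(-69 + \left(-3 + 0 \left(-1\right)\right)\right) \left(0 + 1\right)^{2} = \left(-69 + \left(-3 + 0\right)\right) 1^{2} = \left(-69 - 3\right) 1 = \left(-72\right) 1 = -72$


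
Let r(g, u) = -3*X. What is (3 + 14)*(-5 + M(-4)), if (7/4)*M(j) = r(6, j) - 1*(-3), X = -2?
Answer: 17/7 ≈ 2.4286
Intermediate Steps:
r(g, u) = 6 (r(g, u) = -3*(-2) = 6)
M(j) = 36/7 (M(j) = 4*(6 - 1*(-3))/7 = 4*(6 + 3)/7 = (4/7)*9 = 36/7)
(3 + 14)*(-5 + M(-4)) = (3 + 14)*(-5 + 36/7) = 17*(⅐) = 17/7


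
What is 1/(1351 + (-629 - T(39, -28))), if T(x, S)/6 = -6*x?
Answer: 1/2126 ≈ 0.00047037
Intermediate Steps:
T(x, S) = -36*x (T(x, S) = 6*(-6*x) = -36*x)
1/(1351 + (-629 - T(39, -28))) = 1/(1351 + (-629 - (-36)*39)) = 1/(1351 + (-629 - 1*(-1404))) = 1/(1351 + (-629 + 1404)) = 1/(1351 + 775) = 1/2126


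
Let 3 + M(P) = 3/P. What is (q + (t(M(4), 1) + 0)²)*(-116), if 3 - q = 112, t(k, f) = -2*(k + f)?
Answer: 11919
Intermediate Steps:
M(P) = -3 + 3/P
t(k, f) = -2*f - 2*k (t(k, f) = -2*(f + k) = -2*f - 2*k)
q = -109 (q = 3 - 1*112 = 3 - 112 = -109)
(q + (t(M(4), 1) + 0)²)*(-116) = (-109 + ((-2*1 - 2*(-3 + 3/4)) + 0)²)*(-116) = (-109 + ((-2 - 2*(-3 + 3*(¼))) + 0)²)*(-116) = (-109 + ((-2 - 2*(-3 + ¾)) + 0)²)*(-116) = (-109 + ((-2 - 2*(-9/4)) + 0)²)*(-116) = (-109 + ((-2 + 9/2) + 0)²)*(-116) = (-109 + (5/2 + 0)²)*(-116) = (-109 + (5/2)²)*(-116) = (-109 + 25/4)*(-116) = -411/4*(-116) = 11919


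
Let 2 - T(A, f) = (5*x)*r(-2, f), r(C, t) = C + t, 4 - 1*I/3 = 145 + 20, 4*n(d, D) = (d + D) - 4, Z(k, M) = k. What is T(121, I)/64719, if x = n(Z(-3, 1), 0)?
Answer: -361/5508 ≈ -0.065541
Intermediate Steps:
n(d, D) = -1 + D/4 + d/4 (n(d, D) = ((d + D) - 4)/4 = ((D + d) - 4)/4 = (-4 + D + d)/4 = -1 + D/4 + d/4)
x = -7/4 (x = -1 + (1/4)*0 + (1/4)*(-3) = -1 + 0 - 3/4 = -7/4 ≈ -1.7500)
I = -483 (I = 12 - 3*(145 + 20) = 12 - 3*165 = 12 - 495 = -483)
T(A, f) = -31/2 + 35*f/4 (T(A, f) = 2 - 5*(-7/4)*(-2 + f) = 2 - (-35)*(-2 + f)/4 = 2 - (35/2 - 35*f/4) = 2 + (-35/2 + 35*f/4) = -31/2 + 35*f/4)
T(121, I)/64719 = (-31/2 + (35/4)*(-483))/64719 = (-31/2 - 16905/4)*(1/64719) = -16967/4*1/64719 = -361/5508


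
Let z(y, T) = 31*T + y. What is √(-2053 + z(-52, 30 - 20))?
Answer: I*√1795 ≈ 42.367*I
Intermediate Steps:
z(y, T) = y + 31*T
√(-2053 + z(-52, 30 - 20)) = √(-2053 + (-52 + 31*(30 - 20))) = √(-2053 + (-52 + 31*10)) = √(-2053 + (-52 + 310)) = √(-2053 + 258) = √(-1795) = I*√1795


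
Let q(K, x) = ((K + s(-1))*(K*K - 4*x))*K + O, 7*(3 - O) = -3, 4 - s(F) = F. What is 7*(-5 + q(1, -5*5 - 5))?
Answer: 5071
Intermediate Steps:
s(F) = 4 - F
O = 24/7 (O = 3 - 1/7*(-3) = 3 + 3/7 = 24/7 ≈ 3.4286)
q(K, x) = 24/7 + K*(5 + K)*(K**2 - 4*x) (q(K, x) = ((K + (4 - 1*(-1)))*(K*K - 4*x))*K + 24/7 = ((K + (4 + 1))*(K**2 - 4*x))*K + 24/7 = ((K + 5)*(K**2 - 4*x))*K + 24/7 = ((5 + K)*(K**2 - 4*x))*K + 24/7 = K*(5 + K)*(K**2 - 4*x) + 24/7 = 24/7 + K*(5 + K)*(K**2 - 4*x))
7*(-5 + q(1, -5*5 - 5)) = 7*(-5 + (24/7 + 1**4 + 5*1**3 - 20*1*(-5*5 - 5) - 4*(-5*5 - 5)*1**2)) = 7*(-5 + (24/7 + 1 + 5*1 - 20*1*(-25 - 5) - 4*(-25 - 5)*1)) = 7*(-5 + (24/7 + 1 + 5 - 20*1*(-30) - 4*(-30)*1)) = 7*(-5 + (24/7 + 1 + 5 + 600 + 120)) = 7*(-5 + 5106/7) = 7*(5071/7) = 5071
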